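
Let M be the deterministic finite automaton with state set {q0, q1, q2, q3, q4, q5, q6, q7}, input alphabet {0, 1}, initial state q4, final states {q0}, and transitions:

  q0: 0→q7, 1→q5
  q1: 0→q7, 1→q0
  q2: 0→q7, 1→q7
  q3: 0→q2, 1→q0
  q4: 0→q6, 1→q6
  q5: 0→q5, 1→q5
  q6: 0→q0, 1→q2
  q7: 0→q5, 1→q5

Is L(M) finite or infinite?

The useful states (reachable from q4 and able to reach an accepting state) are {q0, q4, q6}.
Restricted to these states the transition graph has no cycle, so every accepting path has bounded length and L is finite.

finite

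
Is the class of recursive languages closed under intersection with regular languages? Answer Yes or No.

Yes

A regular language is decidable (simulate its DFA), so run that check and the decider for L and accept iff both accept; everything halts.
So the recursive languages are closed under intersection with a regular language.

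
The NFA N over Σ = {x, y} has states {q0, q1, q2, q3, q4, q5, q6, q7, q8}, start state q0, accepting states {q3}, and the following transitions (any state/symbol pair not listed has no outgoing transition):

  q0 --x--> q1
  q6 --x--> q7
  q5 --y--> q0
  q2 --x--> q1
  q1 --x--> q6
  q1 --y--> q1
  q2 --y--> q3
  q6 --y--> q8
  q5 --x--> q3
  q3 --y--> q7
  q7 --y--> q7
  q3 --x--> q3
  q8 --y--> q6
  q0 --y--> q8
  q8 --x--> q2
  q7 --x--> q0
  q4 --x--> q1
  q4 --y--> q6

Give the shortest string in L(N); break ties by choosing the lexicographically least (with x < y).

A breadth-first search from q0 reaches an accepting state first via the path q0 → q8 → q2 → q3 on input yxy.
No string of length < 3 is accepted (BFS exhausts all shorter strings without reaching an accepting state), and yxy is the lexicographically least accepting string of length 3.

yxy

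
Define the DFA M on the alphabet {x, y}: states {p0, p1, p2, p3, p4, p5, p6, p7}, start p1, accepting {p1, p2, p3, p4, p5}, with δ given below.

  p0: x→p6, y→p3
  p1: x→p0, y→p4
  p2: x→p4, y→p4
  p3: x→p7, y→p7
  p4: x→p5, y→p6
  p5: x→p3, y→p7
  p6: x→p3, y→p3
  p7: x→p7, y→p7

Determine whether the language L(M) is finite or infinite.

finite

The useful states (reachable from p1 and able to reach an accepting state) are {p0, p1, p3, p4, p5, p6}.
Restricted to these states the transition graph has no cycle, so every accepting path has bounded length and L is finite.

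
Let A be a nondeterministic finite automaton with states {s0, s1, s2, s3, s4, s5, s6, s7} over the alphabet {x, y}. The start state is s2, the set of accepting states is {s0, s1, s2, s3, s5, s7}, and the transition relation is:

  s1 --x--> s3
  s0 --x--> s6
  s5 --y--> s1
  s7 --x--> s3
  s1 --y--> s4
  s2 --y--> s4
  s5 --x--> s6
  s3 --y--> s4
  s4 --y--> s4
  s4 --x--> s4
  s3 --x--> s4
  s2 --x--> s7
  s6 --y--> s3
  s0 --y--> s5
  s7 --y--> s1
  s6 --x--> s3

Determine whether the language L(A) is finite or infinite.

finite

The useful states (reachable from s2 and able to reach an accepting state) are {s1, s2, s3, s7}.
Restricted to these states the transition graph has no cycle, so every accepting path has bounded length and L is finite.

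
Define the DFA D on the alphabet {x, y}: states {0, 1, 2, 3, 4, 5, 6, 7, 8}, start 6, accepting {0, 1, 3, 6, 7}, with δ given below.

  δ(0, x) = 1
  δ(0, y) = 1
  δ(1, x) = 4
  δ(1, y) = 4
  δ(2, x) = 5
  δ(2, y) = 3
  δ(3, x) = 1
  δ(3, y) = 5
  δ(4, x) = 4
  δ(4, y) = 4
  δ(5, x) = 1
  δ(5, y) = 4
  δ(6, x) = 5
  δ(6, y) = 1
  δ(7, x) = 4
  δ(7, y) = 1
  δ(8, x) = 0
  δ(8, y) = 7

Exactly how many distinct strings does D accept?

The useful subgraph on states {1, 5, 6} is acyclic, so L(D) is finite; the longest accepting path visits 3 useful states, giving maximum string length 2.
Counting accepting paths from 6 by length: 1 of length 0, 1 of length 1, 1 of length 2. Total 3.

3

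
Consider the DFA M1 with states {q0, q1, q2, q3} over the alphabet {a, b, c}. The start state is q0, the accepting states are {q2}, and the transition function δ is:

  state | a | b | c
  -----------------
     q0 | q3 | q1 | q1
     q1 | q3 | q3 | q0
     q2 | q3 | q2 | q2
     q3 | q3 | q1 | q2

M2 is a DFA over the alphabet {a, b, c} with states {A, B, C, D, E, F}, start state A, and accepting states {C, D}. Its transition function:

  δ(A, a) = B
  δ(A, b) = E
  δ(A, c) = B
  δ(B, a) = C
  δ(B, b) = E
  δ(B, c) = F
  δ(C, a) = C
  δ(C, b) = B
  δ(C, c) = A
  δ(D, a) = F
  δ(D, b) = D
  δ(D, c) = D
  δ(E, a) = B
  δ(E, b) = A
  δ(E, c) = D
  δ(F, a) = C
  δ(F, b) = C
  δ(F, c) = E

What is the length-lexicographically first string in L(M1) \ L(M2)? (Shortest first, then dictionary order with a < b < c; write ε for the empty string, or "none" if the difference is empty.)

The string ac is accepted by M1 but not by M2.
No shorter string lies in the difference, and ac is the lexicographically first length-2 string in L(M1) \ L(M2).

ac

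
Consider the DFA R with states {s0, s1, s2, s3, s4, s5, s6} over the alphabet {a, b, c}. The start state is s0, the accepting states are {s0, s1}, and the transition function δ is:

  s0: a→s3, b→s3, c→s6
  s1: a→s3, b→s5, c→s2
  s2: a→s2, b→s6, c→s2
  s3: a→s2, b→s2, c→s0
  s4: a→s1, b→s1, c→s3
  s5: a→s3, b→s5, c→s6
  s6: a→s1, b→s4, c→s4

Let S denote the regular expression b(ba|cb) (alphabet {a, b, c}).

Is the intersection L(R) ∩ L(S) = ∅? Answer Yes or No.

Yes

Converting the expression S to a DFA (subset construction, then merging equivalent states) gives the minimal DFA with states {r0, r1, r2, r3, r4, r5}, start state r0, accepting states {r5} and transitions r0: a→r1, b→r2, c→r1; r1: a→r1, b→r1, c→r1; r2: a→r1, b→r3, c→r4; r3: a→r5, b→r1, c→r1; r4: a→r1, b→r5, c→r1; r5: a→r1, b→r1, c→r1.
Exploring the product automaton R × S from the start pair (s0, r0), following both machines on each input symbol, reaches 13 state pairs: (s0, r0), (s3, r1), (s3, r2), (s6, r1), (s2, r1), (s0, r1), (s2, r3), (s0, r4), (s1, r1), (s4, r1), (s2, r5), (s3, r5), (s5, r1).
R accepts in {s0, s1} and S accepts in {r5}; no reachable pair has both components accepting, so no string drives both machines to acceptance simultaneously and L(R) ∩ L(S) = ∅.
So no string is accepted by both, and the intersection is empty.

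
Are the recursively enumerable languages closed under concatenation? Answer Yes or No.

Dovetail over all split points of the input and all step bounds t = 1, 2, …, simulating the recogniser for L₁ on the prefix and the recogniser for L₂ on the suffix for t steps; accept if for some split both accept.
So the recursively enumerable languages are closed under concatenation.

Yes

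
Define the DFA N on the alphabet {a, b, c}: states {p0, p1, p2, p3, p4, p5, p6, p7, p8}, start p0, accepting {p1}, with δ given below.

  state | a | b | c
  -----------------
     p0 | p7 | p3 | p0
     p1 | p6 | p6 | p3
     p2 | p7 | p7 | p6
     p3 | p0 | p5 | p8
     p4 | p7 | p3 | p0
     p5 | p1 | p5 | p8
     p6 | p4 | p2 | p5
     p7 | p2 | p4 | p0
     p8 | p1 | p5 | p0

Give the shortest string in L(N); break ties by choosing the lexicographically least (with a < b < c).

A breadth-first search from p0 reaches an accepting state first via the path p0 → p3 → p5 → p1 on input bba.
No string of length < 3 is accepted (BFS exhausts all shorter strings without reaching an accepting state), and bba is the lexicographically least accepting string of length 3.

bba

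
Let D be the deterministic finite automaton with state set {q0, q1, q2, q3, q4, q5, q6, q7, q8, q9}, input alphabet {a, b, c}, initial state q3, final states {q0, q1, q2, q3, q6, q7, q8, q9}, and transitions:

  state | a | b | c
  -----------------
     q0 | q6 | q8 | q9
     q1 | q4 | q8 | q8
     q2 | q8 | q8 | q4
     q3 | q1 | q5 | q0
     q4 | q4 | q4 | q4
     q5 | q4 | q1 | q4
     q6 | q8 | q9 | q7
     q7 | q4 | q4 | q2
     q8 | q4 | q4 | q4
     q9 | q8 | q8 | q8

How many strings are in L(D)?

The useful subgraph on states {q0, q1, q2, q3, q5, q6, q7, q8, q9} is acyclic, so L(D) is finite; the longest accepting path visits 6 useful states, giving maximum string length 5.
Counting accepting paths from q3 by length: 1 of length 0, 2 of length 1, 6 of length 2, 8 of length 3, 4 of length 4, 2 of length 5. Total 23.

23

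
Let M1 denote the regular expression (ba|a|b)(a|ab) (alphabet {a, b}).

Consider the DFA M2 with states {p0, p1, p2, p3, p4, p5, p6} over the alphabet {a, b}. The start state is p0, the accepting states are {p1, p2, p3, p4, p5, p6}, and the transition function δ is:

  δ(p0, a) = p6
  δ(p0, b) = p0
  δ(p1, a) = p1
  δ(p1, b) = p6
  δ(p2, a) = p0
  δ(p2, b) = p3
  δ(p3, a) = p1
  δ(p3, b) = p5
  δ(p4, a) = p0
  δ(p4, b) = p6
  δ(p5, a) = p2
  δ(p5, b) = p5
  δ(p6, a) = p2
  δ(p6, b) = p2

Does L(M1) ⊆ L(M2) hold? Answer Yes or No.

Converting the expression M1 to a DFA (subset construction, then merging equivalent states) gives the minimal DFA with states {r0, r1, r2, r3, r4, r5, r6}, start state r0, accepting states {r3, r5, r6} and transitions r0: a→r1, b→r2; r1: a→r3, b→r4; r2: a→r5, b→r4; r3: a→r4, b→r6; r4: a→r4, b→r4; r5: a→r3, b→r6; r6: a→r4, b→r4.
Exploring the product automaton M1 × M2 from the start pair (r0, p0), following both machines on each input symbol, reaches 13 state pairs: (r0, p0), (r1, p6), (r2, p0), (r3, p2), (r4, p2), (r5, p6), (r4, p0), (r6, p3), (r4, p3), (r6, p2), (r4, p6), (r4, p1), (r4, p5).
M1 accepts in {r3, r5, r6} and M2 accepts in {p1, p2, p3, p4, p5, p6}. The reachable pairs whose M1-component is accepting are (r3, p2), (r5, p6), (r6, p3), (r6, p2); in each of them the M2-component is accepting too, so the product for L(M1) \ L(M2) (M1-component accepting, M2-component rejecting) has no reachable accepting pair and the difference is empty.
Hence every string in L(M1) is also in L(M2).

Yes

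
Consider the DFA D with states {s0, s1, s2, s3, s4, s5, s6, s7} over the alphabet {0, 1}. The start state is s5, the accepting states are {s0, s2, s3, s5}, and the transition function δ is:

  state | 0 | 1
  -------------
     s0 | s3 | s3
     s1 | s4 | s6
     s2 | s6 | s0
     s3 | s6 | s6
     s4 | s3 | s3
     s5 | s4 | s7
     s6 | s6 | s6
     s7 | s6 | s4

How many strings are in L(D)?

The useful subgraph on states {s3, s4, s5, s7} is acyclic, so L(D) is finite; the longest accepting path visits 4 useful states, giving maximum string length 3.
Counting accepting paths from s5 by length: 1 of length 0, 2 of length 2, 2 of length 3. Total 5.

5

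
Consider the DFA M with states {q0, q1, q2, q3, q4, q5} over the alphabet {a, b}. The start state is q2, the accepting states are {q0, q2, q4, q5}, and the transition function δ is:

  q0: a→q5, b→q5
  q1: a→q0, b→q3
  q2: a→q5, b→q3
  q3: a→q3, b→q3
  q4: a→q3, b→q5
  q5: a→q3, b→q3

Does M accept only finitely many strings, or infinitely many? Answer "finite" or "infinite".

finite

The useful states (reachable from q2 and able to reach an accepting state) are {q2, q5}.
Restricted to these states the transition graph has no cycle, so every accepting path has bounded length and L is finite.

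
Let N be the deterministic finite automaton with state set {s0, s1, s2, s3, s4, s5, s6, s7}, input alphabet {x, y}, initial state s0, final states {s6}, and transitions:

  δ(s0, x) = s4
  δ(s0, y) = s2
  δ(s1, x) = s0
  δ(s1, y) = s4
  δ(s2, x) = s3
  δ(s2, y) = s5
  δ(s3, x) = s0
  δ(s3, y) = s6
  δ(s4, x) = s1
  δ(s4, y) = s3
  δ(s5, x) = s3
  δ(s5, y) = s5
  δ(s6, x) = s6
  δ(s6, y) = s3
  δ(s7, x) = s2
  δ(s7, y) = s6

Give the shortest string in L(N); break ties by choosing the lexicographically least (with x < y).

A breadth-first search from s0 reaches an accepting state first via the path s0 → s4 → s3 → s6 on input xyy.
No string of length < 3 is accepted (BFS exhausts all shorter strings without reaching an accepting state), and xyy is the lexicographically least accepting string of length 3.

xyy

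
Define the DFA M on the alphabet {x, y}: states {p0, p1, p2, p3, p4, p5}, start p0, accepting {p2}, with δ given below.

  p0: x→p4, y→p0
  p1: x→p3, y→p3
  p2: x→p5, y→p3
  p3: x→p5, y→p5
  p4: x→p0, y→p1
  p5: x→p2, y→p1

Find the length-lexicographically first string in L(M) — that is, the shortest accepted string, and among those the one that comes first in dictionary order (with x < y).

xyxxx

A breadth-first search from p0 reaches an accepting state first via the path p0 → p4 → p1 → p3 → p5 → p2 on input xyxxx.
No string of length < 5 is accepted (BFS exhausts all shorter strings without reaching an accepting state), and xyxxx is the lexicographically least accepting string of length 5.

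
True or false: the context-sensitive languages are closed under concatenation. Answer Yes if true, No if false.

Yes

With disjoint nonterminals (and terminals first replaced by fresh nonterminal copies so contexts cannot straddle the boundary), S → S₁S₂ added to two noncontracting grammars is noncontracting and generates L₁L₂; equivalently an LBA guesses the split point and checks each part in place.
So the context-sensitive languages are closed under concatenation.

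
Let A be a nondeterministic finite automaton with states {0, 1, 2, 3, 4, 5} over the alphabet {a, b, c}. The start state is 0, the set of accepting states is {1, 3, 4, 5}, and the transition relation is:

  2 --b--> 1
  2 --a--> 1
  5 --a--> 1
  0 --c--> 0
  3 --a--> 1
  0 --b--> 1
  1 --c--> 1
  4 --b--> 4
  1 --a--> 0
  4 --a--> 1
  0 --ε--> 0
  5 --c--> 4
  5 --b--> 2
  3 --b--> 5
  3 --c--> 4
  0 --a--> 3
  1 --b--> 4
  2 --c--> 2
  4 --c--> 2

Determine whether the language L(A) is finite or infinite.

infinite

State 0 is reachable from the start and can reach an accepting state, and it lies on the cycle 0 → 0.
Traversing that cycle any number of times yields accepted strings of unbounded length, so the language is infinite.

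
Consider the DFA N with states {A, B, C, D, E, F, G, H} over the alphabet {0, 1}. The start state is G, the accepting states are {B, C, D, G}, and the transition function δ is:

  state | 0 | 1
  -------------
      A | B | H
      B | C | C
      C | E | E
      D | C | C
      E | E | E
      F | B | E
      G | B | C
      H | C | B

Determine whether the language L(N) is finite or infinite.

The useful states (reachable from G and able to reach an accepting state) are {B, C, G}.
Restricted to these states the transition graph has no cycle, so every accepting path has bounded length and L is finite.

finite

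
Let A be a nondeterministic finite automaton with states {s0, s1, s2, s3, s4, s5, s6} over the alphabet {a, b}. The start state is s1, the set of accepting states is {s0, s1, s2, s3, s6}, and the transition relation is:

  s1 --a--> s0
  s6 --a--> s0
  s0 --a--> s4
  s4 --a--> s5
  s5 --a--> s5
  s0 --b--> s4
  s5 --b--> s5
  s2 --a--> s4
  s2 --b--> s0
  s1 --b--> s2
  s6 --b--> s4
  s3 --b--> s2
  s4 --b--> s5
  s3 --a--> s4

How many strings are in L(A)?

The useful subgraph on states {s0, s1, s2} is acyclic, so L(A) is finite; the longest accepting path visits 3 useful states, giving maximum string length 2.
Counting accepting paths from s1 by length: 1 of length 0, 2 of length 1, 1 of length 2. Total 4.

4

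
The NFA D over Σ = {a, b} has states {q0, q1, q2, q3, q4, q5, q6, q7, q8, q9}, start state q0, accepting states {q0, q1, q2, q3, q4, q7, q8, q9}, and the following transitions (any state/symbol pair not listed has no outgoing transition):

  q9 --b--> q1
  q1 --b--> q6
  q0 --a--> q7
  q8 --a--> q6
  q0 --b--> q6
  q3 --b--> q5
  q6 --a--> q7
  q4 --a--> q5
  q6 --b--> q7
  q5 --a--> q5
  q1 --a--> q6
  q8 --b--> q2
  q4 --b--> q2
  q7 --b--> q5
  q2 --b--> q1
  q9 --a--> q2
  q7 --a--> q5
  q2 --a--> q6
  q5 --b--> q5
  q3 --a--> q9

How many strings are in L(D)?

The useful subgraph on states {q0, q6, q7} is acyclic, so L(D) is finite; the longest accepting path visits 3 useful states, giving maximum string length 2.
Counting accepting paths from q0 by length: 1 of length 0, 1 of length 1, 2 of length 2. Total 4.

4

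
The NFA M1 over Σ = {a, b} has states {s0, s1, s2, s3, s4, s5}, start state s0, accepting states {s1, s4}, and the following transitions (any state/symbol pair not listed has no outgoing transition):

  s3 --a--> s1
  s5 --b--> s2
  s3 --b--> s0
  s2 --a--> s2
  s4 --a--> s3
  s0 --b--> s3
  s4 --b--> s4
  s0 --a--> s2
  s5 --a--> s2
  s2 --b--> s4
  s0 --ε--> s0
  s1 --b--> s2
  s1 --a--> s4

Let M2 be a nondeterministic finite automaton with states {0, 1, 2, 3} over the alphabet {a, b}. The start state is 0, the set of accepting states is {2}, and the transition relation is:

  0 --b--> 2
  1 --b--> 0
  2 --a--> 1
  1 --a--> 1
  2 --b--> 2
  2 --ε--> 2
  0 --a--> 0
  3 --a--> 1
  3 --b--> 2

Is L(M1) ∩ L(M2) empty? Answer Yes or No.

No

The string ab is accepted by both M1 and M2.
Hence L(M1) ∩ L(M2) ≠ ∅.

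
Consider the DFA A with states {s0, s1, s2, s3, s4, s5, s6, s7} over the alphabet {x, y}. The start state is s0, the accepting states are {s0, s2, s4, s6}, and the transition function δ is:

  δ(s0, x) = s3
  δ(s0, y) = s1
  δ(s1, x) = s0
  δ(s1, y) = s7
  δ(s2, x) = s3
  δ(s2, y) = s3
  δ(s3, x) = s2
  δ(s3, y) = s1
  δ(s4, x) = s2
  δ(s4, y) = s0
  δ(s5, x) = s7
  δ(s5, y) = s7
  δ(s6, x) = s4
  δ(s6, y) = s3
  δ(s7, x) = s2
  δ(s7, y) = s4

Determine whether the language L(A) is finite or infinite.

State s0 is reachable from the start and can reach an accepting state, and it lies on the cycle s0 → s1 → s0.
Traversing that cycle any number of times yields accepted strings of unbounded length, so the language is infinite.

infinite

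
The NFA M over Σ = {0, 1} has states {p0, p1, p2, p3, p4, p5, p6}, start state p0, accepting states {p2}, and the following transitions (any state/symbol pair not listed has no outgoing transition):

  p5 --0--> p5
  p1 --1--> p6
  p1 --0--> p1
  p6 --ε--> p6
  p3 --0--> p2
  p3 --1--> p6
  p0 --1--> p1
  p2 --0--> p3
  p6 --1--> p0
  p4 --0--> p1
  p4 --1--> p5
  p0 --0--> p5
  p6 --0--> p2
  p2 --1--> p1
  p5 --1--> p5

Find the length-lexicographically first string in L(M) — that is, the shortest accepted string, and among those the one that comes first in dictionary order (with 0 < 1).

110

A breadth-first search from p0 reaches an accepting state first via the path p0 → p1 → p6 → p2 on input 110.
No string of length < 3 is accepted (BFS exhausts all shorter strings without reaching an accepting state), and 110 is the lexicographically least accepting string of length 3.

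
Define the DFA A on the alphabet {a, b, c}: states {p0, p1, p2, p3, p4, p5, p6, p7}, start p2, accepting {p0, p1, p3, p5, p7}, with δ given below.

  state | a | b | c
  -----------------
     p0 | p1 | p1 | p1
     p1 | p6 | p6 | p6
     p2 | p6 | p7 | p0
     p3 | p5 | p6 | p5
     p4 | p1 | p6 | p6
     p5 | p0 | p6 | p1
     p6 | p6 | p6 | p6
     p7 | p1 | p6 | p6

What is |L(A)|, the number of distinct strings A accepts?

6

The useful subgraph on states {p0, p1, p2, p7} is acyclic, so L(A) is finite; the longest accepting path visits 3 useful states, giving maximum string length 2.
Counting accepting paths from p2 by length: 2 of length 1, 4 of length 2. Total 6.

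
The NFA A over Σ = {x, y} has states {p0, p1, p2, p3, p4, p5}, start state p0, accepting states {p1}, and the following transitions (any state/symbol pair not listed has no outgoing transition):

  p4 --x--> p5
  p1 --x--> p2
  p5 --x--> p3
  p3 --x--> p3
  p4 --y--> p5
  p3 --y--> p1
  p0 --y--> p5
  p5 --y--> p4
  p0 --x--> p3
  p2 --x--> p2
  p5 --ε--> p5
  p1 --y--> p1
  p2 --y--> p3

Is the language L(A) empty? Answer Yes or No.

No

The string xy is accepted: the run p0 → p3 → p1 ends in the accepting state p1.
Since at least one string is accepted, L(A) is not empty.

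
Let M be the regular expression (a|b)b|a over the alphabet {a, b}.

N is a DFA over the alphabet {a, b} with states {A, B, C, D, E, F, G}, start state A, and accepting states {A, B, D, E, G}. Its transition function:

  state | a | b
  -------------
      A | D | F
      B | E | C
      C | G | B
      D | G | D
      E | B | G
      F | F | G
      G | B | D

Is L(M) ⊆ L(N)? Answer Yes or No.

Yes

Converting the expression M to a DFA (subset construction, then merging equivalent states) gives the minimal DFA with states {m0, m1, m2, m3, m4}, start state m0, accepting states {m1, m4} and transitions m0: a→m1, b→m2; m1: a→m3, b→m4; m2: a→m3, b→m4; m3: a→m3, b→m3; m4: a→m3, b→m3.
Exploring the product automaton M × N from the start pair (m0, A), following both machines on each input symbol, reaches 11 state pairs: (m0, A), (m1, D), (m2, F), (m3, G), (m4, D), (m3, F), (m4, G), (m3, B), (m3, D), (m3, E), (m3, C).
M accepts in {m1, m4} and N accepts in {A, B, D, E, G}. The reachable pairs whose M-component is accepting are (m1, D), (m4, D), (m4, G); in each of them the N-component is accepting too, so the product for L(M) \ L(N) (M-component accepting, N-component rejecting) has no reachable accepting pair and the difference is empty.
Hence every string in L(M) is also in L(N).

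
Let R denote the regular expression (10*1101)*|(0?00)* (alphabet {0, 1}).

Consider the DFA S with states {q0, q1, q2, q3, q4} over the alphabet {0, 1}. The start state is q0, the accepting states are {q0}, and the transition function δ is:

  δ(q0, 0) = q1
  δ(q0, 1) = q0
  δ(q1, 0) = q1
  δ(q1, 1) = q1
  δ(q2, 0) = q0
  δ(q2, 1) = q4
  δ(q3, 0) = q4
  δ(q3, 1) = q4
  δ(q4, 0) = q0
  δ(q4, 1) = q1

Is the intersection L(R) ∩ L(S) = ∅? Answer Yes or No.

No

The empty string ε is accepted by both R and S.
Hence L(R) ∩ L(S) ≠ ∅.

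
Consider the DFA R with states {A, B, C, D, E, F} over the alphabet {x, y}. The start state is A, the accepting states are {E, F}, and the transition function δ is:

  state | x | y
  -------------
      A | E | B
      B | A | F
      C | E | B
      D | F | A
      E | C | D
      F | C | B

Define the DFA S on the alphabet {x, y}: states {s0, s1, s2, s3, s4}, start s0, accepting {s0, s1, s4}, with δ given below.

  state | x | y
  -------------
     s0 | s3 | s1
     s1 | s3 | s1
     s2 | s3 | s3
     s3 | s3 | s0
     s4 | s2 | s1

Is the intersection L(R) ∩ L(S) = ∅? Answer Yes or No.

No

The string yy is accepted by both R and S.
Hence L(R) ∩ L(S) ≠ ∅.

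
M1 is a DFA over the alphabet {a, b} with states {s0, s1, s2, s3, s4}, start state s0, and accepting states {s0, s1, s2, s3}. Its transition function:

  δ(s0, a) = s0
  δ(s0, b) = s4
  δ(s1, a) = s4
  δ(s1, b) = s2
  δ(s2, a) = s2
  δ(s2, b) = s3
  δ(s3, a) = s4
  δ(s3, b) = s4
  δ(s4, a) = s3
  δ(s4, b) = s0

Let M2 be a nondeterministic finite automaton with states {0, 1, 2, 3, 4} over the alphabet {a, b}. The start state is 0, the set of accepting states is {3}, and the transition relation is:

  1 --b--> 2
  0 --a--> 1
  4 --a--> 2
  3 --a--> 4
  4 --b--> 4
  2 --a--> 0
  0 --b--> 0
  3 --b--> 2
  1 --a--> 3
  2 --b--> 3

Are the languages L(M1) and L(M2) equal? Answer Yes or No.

No

The empty string ε is accepted by M1 but rejected by M2.
So L(M1) ≠ L(M2).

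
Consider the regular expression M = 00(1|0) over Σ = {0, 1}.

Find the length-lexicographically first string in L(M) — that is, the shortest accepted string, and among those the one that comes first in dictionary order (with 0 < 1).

By inspection of the expression, no string of length less than 3 matches, and 000 is the lexicographically first match of length 3.

000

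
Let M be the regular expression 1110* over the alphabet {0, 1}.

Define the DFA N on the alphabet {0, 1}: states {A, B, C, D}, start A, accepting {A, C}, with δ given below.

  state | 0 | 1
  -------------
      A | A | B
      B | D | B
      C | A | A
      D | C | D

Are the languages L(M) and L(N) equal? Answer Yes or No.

The string 111 is accepted by M but rejected by N.
So L(M) ≠ L(N).

No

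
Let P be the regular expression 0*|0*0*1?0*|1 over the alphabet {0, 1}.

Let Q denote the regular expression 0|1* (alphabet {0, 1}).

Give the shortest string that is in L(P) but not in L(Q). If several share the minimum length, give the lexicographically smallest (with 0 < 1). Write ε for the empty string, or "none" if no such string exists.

00

The string 00 is accepted by P but not by Q.
No shorter string lies in the difference, and 00 is the lexicographically first length-2 string in L(P) \ L(Q).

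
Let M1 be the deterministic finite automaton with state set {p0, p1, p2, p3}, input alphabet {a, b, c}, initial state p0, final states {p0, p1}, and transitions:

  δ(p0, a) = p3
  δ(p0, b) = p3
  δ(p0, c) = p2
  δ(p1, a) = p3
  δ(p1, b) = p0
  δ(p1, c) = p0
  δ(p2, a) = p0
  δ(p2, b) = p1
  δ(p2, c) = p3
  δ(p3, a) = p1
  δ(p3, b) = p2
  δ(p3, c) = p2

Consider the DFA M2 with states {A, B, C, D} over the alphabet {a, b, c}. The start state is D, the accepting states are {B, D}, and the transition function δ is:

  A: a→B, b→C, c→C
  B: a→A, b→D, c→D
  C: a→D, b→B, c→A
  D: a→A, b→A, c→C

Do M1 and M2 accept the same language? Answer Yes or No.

Exploring the product automaton M1 × M2 from the start pair (p0, D), following both machines on each input symbol, reaches 4 state pairs: (p0, D), (p3, A), (p2, C), (p1, B).
M1 accepts in {p0, p1} and M2 accepts in {B, D}. In every reachable pair the two components are either both accepting — (p0, D), (p1, B) — or both non-accepting, so no string is accepted by exactly one of the machines: L(M1) \ L(M2) and L(M2) \ L(M1) are both empty.
Hence every string is accepted by M1 iff it is accepted by M2, and the two languages coincide.

Yes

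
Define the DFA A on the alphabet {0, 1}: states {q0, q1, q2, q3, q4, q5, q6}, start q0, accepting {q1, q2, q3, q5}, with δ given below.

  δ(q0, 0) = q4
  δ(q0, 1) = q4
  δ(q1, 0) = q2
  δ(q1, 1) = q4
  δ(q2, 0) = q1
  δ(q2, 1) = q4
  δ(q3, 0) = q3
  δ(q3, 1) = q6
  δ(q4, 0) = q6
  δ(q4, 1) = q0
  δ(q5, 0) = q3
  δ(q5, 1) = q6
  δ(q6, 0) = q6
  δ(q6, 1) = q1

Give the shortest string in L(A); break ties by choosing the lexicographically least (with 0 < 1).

001

A breadth-first search from q0 reaches an accepting state first via the path q0 → q4 → q6 → q1 on input 001.
No string of length < 3 is accepted (BFS exhausts all shorter strings without reaching an accepting state), and 001 is the lexicographically least accepting string of length 3.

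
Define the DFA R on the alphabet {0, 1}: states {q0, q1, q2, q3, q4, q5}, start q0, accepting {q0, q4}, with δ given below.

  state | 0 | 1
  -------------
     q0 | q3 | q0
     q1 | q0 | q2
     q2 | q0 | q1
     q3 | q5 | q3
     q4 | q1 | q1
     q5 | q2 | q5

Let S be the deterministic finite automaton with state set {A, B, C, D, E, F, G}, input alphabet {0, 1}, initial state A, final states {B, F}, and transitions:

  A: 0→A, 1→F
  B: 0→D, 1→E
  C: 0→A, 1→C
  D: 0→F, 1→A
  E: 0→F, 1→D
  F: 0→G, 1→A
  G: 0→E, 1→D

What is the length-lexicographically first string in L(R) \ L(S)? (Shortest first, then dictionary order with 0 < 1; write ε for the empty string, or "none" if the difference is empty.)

The empty string ε is accepted by R but not by S.
Since ε is the unique shortest string, it is the required witness.

ε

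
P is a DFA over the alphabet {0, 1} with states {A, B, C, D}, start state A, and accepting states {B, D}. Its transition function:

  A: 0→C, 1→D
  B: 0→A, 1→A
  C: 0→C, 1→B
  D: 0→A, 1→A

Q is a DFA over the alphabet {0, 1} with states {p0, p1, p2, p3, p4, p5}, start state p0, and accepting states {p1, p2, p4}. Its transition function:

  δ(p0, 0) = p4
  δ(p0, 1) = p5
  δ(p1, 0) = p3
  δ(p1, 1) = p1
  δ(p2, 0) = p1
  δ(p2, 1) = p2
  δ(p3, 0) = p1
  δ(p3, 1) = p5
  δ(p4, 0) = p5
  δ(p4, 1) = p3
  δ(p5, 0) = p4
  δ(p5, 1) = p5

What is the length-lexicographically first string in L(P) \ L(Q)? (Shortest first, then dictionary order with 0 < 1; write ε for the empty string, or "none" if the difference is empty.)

1

The string 1 is accepted by P but not by Q.
No shorter string lies in the difference, and 1 is the lexicographically first length-1 string in L(P) \ L(Q).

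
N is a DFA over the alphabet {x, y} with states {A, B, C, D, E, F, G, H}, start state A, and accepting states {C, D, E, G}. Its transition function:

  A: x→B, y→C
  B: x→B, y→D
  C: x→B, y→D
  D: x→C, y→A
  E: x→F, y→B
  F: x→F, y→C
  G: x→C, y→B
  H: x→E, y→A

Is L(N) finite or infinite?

infinite

State B is reachable from the start and can reach an accepting state, and it lies on the cycle B → B.
Traversing that cycle any number of times yields accepted strings of unbounded length, so the language is infinite.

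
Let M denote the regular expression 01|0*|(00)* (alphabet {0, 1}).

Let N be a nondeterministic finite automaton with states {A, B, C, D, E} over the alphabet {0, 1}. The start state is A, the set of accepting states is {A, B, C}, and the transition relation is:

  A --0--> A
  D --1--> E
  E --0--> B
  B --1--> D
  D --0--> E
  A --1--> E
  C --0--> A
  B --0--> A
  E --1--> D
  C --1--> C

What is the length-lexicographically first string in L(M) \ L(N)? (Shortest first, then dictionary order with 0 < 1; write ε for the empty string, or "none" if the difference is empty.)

The string 01 is accepted by M but not by N.
No shorter string lies in the difference, and 01 is the lexicographically first length-2 string in L(M) \ L(N).

01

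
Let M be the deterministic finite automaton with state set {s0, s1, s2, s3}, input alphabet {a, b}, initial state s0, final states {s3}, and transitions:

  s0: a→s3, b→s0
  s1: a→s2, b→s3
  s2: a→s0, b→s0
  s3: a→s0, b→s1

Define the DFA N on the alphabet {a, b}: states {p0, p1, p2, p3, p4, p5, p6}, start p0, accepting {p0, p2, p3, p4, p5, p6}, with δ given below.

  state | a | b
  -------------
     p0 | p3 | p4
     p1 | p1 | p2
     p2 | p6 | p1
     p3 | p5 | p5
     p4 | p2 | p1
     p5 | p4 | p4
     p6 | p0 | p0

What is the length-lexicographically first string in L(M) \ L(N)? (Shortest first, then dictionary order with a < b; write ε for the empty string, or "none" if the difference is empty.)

bba

The string bba is accepted by M but not by N.
No shorter string lies in the difference, and bba is the lexicographically first length-3 string in L(M) \ L(N).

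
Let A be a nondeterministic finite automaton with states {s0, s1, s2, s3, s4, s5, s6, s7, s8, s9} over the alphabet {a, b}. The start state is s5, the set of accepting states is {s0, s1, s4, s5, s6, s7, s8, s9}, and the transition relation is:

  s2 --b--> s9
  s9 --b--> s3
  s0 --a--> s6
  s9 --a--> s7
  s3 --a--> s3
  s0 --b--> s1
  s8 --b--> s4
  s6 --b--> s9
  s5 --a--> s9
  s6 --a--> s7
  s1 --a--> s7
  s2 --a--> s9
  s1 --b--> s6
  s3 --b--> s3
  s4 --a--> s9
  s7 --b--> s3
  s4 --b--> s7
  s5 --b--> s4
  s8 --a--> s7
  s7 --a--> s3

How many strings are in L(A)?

7

The useful subgraph on states {s4, s5, s7, s9} is acyclic, so L(A) is finite; the longest accepting path visits 4 useful states, giving maximum string length 3.
Counting accepting paths from s5 by length: 1 of length 0, 2 of length 1, 3 of length 2, 1 of length 3. Total 7.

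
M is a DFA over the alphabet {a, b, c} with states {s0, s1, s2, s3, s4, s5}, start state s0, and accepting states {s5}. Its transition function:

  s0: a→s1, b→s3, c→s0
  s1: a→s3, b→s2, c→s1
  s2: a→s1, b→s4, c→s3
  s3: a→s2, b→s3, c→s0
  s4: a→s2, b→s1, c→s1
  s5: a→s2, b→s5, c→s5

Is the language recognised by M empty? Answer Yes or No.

The states reachable from the start state are {s0, s1, s2, s3, s4}.
None of the accepting states {s5} is reachable, so no string is accepted and L(M) = ∅.

Yes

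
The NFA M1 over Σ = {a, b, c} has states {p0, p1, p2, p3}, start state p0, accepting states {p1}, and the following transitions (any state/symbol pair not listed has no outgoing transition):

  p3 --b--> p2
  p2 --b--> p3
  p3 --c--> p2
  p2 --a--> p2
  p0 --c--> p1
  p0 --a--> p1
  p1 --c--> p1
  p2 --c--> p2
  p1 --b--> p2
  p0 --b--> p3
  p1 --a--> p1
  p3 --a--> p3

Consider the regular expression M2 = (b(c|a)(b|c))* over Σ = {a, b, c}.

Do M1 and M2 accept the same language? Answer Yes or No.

No

The string a is accepted by M1 but rejected by M2.
So L(M1) ≠ L(M2).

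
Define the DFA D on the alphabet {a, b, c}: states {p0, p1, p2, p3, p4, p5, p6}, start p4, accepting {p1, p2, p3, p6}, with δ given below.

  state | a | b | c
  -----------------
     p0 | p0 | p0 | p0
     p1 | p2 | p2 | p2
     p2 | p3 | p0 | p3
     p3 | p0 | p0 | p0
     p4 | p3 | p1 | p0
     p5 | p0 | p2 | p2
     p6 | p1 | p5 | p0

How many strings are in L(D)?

11

The useful subgraph on states {p1, p2, p3, p4} is acyclic, so L(D) is finite; the longest accepting path visits 4 useful states, giving maximum string length 3.
Counting accepting paths from p4 by length: 2 of length 1, 3 of length 2, 6 of length 3. Total 11.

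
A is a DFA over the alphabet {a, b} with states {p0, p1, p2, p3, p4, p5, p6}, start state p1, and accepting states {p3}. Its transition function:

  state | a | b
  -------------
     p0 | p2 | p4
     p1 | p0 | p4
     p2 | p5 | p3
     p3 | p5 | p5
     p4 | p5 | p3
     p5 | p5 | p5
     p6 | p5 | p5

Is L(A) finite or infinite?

The useful states (reachable from p1 and able to reach an accepting state) are {p0, p1, p2, p3, p4}.
Restricted to these states the transition graph has no cycle, so every accepting path has bounded length and L is finite.

finite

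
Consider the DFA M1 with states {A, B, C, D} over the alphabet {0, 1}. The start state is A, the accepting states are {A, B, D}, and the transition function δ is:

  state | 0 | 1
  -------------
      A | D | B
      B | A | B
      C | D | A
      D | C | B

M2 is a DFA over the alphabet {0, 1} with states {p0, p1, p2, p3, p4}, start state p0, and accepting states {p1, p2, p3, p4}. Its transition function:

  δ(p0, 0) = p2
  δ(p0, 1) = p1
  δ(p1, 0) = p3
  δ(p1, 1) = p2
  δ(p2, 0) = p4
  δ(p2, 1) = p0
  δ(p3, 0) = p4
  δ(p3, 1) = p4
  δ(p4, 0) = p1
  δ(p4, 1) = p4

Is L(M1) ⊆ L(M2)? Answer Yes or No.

No

The empty string ε is in L(M1) but not in L(M2).
So L(M1) ⊄ L(M2).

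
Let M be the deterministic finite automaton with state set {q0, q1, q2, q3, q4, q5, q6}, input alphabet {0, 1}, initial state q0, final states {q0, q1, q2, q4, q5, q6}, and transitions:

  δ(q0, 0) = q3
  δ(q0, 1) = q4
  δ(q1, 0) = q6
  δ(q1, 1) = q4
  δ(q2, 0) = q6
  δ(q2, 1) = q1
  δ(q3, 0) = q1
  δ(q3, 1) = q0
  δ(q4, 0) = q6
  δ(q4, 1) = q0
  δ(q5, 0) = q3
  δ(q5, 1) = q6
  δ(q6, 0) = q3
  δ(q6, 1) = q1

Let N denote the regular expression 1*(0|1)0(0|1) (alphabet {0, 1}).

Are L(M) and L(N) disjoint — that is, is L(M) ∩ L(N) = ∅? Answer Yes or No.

No

The string 000 is accepted by both M and N.
Hence L(M) ∩ L(N) ≠ ∅.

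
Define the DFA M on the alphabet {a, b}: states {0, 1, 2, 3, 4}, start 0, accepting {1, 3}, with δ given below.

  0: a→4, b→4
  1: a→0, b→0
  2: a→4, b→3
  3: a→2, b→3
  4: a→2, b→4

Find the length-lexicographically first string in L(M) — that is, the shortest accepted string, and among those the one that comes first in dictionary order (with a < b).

A breadth-first search from 0 reaches an accepting state first via the path 0 → 4 → 2 → 3 on input aab.
No string of length < 3 is accepted (BFS exhausts all shorter strings without reaching an accepting state), and aab is the lexicographically least accepting string of length 3.

aab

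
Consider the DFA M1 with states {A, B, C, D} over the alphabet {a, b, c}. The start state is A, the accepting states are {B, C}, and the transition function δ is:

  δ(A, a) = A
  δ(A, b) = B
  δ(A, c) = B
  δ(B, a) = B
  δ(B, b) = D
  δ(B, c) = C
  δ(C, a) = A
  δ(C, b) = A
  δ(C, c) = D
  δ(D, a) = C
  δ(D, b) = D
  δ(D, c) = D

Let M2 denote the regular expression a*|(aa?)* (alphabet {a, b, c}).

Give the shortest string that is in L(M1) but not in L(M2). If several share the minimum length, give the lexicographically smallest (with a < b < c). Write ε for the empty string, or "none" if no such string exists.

The string b is accepted by M1 but not by M2.
No shorter string lies in the difference, and b is the lexicographically first length-1 string in L(M1) \ L(M2).

b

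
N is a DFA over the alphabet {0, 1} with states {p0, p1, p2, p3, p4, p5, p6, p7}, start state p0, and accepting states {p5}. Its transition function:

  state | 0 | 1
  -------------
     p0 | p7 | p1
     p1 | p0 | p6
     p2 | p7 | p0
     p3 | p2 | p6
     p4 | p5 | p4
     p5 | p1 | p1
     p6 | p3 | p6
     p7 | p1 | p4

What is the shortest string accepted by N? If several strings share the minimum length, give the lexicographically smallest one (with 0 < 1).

A breadth-first search from p0 reaches an accepting state first via the path p0 → p7 → p4 → p5 on input 010.
No string of length < 3 is accepted (BFS exhausts all shorter strings without reaching an accepting state), and 010 is the lexicographically least accepting string of length 3.

010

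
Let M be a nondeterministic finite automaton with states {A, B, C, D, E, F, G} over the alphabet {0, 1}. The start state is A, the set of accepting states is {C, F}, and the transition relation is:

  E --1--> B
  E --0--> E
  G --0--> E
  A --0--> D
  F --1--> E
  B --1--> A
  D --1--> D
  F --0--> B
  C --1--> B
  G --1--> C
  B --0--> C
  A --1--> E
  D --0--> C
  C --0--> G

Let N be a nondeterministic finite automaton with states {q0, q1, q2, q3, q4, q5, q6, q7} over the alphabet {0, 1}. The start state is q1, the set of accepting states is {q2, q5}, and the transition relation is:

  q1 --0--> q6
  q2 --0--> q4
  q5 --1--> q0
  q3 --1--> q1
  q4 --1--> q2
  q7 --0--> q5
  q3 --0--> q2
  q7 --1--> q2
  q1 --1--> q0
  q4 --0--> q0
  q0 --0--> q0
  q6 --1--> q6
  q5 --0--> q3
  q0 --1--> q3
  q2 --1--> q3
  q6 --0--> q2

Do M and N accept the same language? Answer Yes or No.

Yes

Exploring the product automaton M × N from the start pair (A, q1), following both machines on each input symbol, reaches 6 state pairs: (A, q1), (D, q6), (E, q0), (C, q2), (B, q3), (G, q4).
M accepts in {C, F} and N accepts in {q2, q5}. In every reachable pair the two components are either both accepting — (C, q2) — or both non-accepting, so no string is accepted by exactly one of the machines: L(M) \ L(N) and L(N) \ L(M) are both empty.
Hence every string is accepted by M iff it is accepted by N, and the two languages coincide.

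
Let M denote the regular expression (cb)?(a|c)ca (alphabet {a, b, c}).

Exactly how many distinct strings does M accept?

The expression has no Kleene star, so L(M) is finite. Expanding the alternatives gives {aca, cca, cbaca, cbcca}.
That is 2 of length 3, 2 of length 5: 4 strings in all.

4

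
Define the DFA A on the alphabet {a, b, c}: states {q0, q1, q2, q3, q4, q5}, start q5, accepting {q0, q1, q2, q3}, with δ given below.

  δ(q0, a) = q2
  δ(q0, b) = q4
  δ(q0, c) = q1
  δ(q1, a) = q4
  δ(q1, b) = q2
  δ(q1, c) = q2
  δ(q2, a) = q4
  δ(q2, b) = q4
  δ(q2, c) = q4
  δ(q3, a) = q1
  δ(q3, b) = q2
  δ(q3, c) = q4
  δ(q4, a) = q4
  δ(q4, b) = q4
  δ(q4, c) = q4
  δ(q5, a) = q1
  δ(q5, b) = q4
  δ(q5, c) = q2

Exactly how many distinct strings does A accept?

4

The useful subgraph on states {q1, q2, q5} is acyclic, so L(A) is finite; the longest accepting path visits 3 useful states, giving maximum string length 2.
Counting accepting paths from q5 by length: 2 of length 1, 2 of length 2. Total 4.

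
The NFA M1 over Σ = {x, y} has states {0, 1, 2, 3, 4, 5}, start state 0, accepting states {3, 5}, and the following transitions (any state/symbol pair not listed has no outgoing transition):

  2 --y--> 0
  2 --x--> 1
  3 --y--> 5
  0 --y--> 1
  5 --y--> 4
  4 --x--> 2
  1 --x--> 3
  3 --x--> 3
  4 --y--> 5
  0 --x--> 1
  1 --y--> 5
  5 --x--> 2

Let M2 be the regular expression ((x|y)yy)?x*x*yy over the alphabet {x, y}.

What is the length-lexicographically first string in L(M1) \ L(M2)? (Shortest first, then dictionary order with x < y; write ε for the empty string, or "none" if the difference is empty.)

xx

The string xx is accepted by M1 but not by M2.
No shorter string lies in the difference, and xx is the lexicographically first length-2 string in L(M1) \ L(M2).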